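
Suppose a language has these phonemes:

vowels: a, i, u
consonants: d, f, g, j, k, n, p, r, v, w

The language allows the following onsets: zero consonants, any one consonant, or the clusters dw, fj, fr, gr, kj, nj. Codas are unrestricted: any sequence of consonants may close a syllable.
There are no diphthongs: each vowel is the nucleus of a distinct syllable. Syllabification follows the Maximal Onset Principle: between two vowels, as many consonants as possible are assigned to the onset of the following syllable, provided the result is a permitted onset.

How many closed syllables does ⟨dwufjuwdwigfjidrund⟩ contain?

4

The vowels are u, u, i, i, u — 5 nuclei, so 5 syllables.
V1 /u/ – V2 /u/: /fj/ is a licit onset in full, so it all attaches to the next syllable.
V2 /u/ – V3 /i/: /wdw/; trying suffixes from longest down, /dw/ is the first permitted one, so coda /w/ | onset /dw/.
V3 /i/ – V4 /i/: /gfj/ splits as /g/ + /fj/ (/fj/ is the longest suffix that is a licit onset).
V4 /i/ – V5 /u/: /dr/ — longest licit onset from the right is /r/, leaving /d/ as coda.
So the parse is dwu.fjuw.dwig.fjid.rund.
Classifying each syllable: /dwu/ (open), /fjuw/ (closed), /dwig/ (closed), /fjid/ (closed), /rund/ (closed).
Closed syllables: 4.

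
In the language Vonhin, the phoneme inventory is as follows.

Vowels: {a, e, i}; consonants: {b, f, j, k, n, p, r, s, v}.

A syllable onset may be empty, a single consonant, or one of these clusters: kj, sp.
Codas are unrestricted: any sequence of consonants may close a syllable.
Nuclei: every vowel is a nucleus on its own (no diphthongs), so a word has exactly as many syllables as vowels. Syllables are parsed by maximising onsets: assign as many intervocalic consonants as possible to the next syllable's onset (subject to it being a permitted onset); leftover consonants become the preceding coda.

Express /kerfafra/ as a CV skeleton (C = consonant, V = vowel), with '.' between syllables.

CVC.CVC.CV

Nuclei (vowels): e, a, a → 3 syllables.
V1 /e/ – V2 /a/: /rf/ splits as /r/ + /f/ (/f/ is the longest suffix that is a licit onset).
V2 /a/ – V3 /a/: /fr/ splits as /f/ + /r/ (/r/ is the longest suffix that is a licit onset).
Putting it together: ker.faf.ra.
Mapping each syllable to C/V: /ker/ → CVC, /faf/ → CVC, /ra/ → CV.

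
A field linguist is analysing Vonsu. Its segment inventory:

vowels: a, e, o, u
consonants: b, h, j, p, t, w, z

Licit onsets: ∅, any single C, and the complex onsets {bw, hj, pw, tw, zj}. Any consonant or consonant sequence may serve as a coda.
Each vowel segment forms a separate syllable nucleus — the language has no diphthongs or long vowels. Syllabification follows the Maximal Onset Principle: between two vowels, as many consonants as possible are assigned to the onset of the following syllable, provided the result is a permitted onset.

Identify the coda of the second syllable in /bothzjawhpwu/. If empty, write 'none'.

wh

Vowels present: o, a, u; each is a nucleus, giving 3 syllables.
Between /o/ (V1) and /a/ (V2): cluster /thzj/ — the longest permitted-onset suffix is /zj/; onset = /zj/, preceding coda = /th/.
Between /a/ (V2) and /u/ (V3): /whpw/ splits as /wh/ + /pw/ (/pw/ is the longest suffix that is a licit onset).
Syllabification: both.zjawh.pwu.
Syllable 2 is /zjawh/: onset /zj/, nucleus /a/, coda /wh/.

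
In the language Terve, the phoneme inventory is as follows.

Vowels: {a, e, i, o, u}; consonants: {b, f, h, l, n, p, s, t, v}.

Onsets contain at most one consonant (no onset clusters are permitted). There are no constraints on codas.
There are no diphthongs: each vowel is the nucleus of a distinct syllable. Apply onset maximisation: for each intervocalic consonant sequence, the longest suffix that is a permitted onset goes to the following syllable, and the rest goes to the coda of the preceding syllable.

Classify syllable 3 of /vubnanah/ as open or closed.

The vowels are u, a, a — 3 nuclei, so 3 syllables.
Between /u/ (V1) and /a/ (V2): /bn/ splits as /b/ + /n/ (/n/ is the longest suffix that is a licit onset).
Between /a/ (V2) and /a/ (V3): /n/ → onset of the next syllable (single consonants are always licit onsets).
Putting it together: vub.na.nah.
Syllable 3 is /nah/ with coda /h/, so it is closed.

closed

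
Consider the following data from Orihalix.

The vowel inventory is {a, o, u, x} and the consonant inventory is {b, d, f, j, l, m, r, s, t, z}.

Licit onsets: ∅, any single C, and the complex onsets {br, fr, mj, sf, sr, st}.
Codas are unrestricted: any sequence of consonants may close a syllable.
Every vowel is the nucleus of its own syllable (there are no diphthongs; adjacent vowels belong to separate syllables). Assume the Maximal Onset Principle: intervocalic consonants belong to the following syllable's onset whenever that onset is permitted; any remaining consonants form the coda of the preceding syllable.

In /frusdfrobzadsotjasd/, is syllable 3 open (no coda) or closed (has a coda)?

closed

Nuclei (vowels): u, o, a, o, a → 5 syllables.
V1 /u/ – V2 /o/: /sdfr/ — longest licit onset from the right is /fr/, leaving /sd/ as coda.
V2 /o/ – V3 /a/: /bz/ — longest licit onset from the right is /z/, leaving /b/ as coda.
V3 /a/ – V4 /o/: /ds/ splits as /d/ + /s/ (/s/ is the longest suffix that is a licit onset).
V4 /o/ – V5 /a/: /tj/ splits as /t/ + /j/ (/j/ is the longest suffix that is a licit onset).
Putting it together: frusd.frob.zad.sot.jasd.
Syllable 3 is /zad/ with coda /d/, so it is closed.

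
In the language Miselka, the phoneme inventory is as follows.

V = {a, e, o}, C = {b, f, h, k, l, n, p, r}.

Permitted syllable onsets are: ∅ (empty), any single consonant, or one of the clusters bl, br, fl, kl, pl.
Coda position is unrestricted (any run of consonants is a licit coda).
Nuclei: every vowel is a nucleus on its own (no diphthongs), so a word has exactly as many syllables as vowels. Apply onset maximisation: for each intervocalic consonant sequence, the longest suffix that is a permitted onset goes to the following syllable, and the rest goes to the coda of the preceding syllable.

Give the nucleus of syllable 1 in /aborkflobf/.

The vowels are a, o, o — 3 nuclei, so 3 syllables.
The first nucleus (vowel 1 from the left) is /a/.

a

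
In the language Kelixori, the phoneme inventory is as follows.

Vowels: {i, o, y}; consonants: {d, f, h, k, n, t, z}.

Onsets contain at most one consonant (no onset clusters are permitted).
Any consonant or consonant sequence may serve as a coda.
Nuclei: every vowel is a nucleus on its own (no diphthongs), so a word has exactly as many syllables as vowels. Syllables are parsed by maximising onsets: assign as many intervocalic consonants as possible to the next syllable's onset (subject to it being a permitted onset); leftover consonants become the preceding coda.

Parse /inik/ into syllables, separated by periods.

i.nik

The vowels are i, i — 2 nuclei, so 2 syllables.
V1 /i/ – V2 /i/: /n/ is a single consonant, so it becomes the next onset.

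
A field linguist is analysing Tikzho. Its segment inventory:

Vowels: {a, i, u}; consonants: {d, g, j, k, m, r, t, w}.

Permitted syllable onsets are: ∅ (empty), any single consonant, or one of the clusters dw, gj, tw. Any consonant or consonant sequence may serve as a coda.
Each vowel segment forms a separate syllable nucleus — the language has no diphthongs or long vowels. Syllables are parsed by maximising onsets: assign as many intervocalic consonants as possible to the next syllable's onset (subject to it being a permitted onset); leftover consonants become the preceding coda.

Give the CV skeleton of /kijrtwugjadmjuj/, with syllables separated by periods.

CVCC.CCV.CCVCC.CVC

Vowels present: i, u, a, u; each is a nucleus, giving 4 syllables.
V1 /i/ – V2 /u/: /jrtw/ — longest licit onset from the right is /tw/, leaving /jr/ as coda.
V2 /u/ – V3 /a/: /gj/ — entire cluster is a permitted onset → onset /gj/, coda ∅.
V3 /a/ – V4 /u/: /dmj/ — longest licit onset from the right is /j/, leaving /dm/ as coda.
So the parse is kijr.twu.gjadm.juj.
Mapping each syllable to C/V: /kijr/ → CVCC, /twu/ → CCV, /gjadm/ → CCVCC, /juj/ → CVC.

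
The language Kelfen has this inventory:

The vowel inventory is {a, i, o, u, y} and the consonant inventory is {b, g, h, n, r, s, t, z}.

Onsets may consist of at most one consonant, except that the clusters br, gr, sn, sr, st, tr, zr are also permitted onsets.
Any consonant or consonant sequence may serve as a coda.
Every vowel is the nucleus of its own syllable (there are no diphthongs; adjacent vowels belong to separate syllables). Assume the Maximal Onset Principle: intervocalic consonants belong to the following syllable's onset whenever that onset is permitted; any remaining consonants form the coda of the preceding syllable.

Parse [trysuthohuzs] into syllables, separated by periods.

try.sut.ho.huzs

Vowels present: y, u, o, u; each is a nucleus, giving 4 syllables.
σ1/σ2 boundary: /s/ → onset of the next syllable (single consonants are always licit onsets).
σ2/σ3 boundary: cluster /th/ — the longest permitted-onset suffix is /h/; onset = /h/, preceding coda = /t/.
σ3/σ4 boundary: just /h/ — single C goes to the following onset.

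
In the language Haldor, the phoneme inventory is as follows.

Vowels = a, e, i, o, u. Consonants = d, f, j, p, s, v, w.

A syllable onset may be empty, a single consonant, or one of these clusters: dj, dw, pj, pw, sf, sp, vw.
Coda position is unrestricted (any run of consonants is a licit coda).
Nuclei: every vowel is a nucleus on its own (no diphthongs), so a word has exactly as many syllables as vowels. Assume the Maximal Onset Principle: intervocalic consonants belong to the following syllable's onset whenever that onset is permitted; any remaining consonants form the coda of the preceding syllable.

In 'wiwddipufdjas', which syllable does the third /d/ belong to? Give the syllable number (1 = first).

The vowels are i, i, u, a — 4 nuclei, so 4 syllables.
V1 /i/ – V2 /i/: /wdd/ splits as /wd/ + /d/ (/d/ is the longest suffix that is a licit onset).
V2 /i/ – V3 /u/: /p/ → onset of the next syllable (single consonants are always licit onsets).
V3 /u/ – V4 /a/: cluster /fdj/ — the longest permitted-onset suffix is /dj/; onset = /dj/, preceding coda = /f/.
So the parse is wiwd.di.puf.djas.
The third /d/ is in the onset of syllable 4 (/djas/).

4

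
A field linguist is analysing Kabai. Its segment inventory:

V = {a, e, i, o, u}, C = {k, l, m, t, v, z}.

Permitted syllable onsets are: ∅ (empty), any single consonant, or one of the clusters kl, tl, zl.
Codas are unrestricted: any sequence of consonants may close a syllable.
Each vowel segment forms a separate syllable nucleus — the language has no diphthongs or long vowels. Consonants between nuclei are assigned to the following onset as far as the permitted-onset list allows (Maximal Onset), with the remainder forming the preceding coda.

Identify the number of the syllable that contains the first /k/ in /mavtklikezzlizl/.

2

Nuclei (vowels): a, i, e, i → 4 syllables.
V1 /a/ – V2 /i/: cluster /vtkl/ — the longest permitted-onset suffix is /kl/; onset = /kl/, preceding coda = /vt/.
V2 /i/ – V3 /e/: just /k/ — single C goes to the following onset.
V3 /e/ – V4 /i/: cluster /zzl/ — the longest permitted-onset suffix is /zl/; onset = /zl/, preceding coda = /z/.
So the parse is mavt.kli.kez.zlizl.
The first /k/ is in the onset of syllable 2 (/kli/).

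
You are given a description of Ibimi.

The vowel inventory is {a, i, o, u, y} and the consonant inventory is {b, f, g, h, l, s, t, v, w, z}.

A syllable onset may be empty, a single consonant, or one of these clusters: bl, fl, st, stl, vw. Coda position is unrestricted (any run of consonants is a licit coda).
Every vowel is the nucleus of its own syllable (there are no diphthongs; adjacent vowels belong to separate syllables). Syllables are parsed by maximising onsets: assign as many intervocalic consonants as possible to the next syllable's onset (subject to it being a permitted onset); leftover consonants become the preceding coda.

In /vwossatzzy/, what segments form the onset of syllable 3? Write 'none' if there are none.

Vowels present: o, a, y; each is a nucleus, giving 3 syllables.
Between /o/ (V1) and /a/ (V2): /ss/; trying suffixes from longest down, /s/ is the first permitted one, so coda /s/ | onset /s/.
Between /a/ (V2) and /y/ (V3): cluster /tzz/ — the longest permitted-onset suffix is /z/; onset = /z/, preceding coda = /tz/.
So the parse is vwos.satz.zy.
Syllable 3 is /zy/: onset /z/, nucleus /y/, coda ∅.

z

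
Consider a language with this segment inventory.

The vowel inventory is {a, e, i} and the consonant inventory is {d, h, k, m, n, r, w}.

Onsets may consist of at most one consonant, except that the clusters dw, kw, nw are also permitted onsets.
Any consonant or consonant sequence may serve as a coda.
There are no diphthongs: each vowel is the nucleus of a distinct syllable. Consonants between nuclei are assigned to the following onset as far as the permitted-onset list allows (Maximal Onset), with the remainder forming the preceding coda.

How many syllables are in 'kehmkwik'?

2

Nuclei (vowels): e, i → 2 syllables.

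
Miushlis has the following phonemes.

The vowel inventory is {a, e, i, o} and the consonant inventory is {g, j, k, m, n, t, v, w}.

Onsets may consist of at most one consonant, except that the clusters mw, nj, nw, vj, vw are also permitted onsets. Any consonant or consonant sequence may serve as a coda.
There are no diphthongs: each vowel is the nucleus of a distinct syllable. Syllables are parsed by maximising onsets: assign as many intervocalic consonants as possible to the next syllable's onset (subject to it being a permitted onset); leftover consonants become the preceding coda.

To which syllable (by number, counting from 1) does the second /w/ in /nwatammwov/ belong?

Vowels present: a, a, o; each is a nucleus, giving 3 syllables.
σ1/σ2 boundary: /t/ is a single consonant, so it becomes the next onset.
σ2/σ3 boundary: cluster /mmw/ — the longest permitted-onset suffix is /mw/; onset = /mw/, preceding coda = /m/.
Syllabification: nwa.tam.mwov.
The second /w/ is in the onset of syllable 3 (/mwov/).

3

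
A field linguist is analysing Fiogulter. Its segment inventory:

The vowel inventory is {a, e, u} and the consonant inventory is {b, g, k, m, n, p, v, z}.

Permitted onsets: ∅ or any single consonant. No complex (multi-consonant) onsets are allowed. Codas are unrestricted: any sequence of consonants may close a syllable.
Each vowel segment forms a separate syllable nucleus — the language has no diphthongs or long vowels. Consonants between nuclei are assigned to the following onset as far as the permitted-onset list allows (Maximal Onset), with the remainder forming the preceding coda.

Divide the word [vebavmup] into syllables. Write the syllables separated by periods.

Vowels present: e, a, u; each is a nucleus, giving 3 syllables.
V1 /e/ – V2 /a/: /b/ → onset of the next syllable (single consonants are always licit onsets).
V2 /a/ – V3 /u/: /vm/; trying suffixes from longest down, /m/ is the first permitted one, so coda /v/ | onset /m/.

ve.bav.mup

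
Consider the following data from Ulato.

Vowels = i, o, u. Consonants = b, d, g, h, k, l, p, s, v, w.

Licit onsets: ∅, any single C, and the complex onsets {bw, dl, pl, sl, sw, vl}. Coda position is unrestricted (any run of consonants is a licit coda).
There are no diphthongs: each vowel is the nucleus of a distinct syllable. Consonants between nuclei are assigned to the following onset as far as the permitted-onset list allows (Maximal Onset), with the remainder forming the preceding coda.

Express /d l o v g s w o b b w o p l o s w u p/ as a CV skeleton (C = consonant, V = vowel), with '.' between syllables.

CCVCC.CCVC.CCV.CCV.CCVC

Nuclei (vowels): o, o, o, o, u → 5 syllables.
/o…o/ gap (V1→V2): cluster /vgsw/ — the longest permitted-onset suffix is /sw/; onset = /sw/, preceding coda = /vg/.
/o…o/ gap (V2→V3): /bbw/ — longest licit onset from the right is /bw/, leaving /b/ as coda.
/o…o/ gap (V3→V4): /pl/ is a licit onset in full, so it all attaches to the next syllable.
/o…u/ gap (V4→V5): cluster /sw/ — /sw/ is itself a permitted onset, so the whole cluster goes right; preceding coda = ∅.
Result: dlovg.swob.bwo.plo.swup.
Mapping each syllable to C/V: /dlovg/ → CCVCC, /swob/ → CCVC, /bwo/ → CCV, /plo/ → CCV, /swup/ → CCVC.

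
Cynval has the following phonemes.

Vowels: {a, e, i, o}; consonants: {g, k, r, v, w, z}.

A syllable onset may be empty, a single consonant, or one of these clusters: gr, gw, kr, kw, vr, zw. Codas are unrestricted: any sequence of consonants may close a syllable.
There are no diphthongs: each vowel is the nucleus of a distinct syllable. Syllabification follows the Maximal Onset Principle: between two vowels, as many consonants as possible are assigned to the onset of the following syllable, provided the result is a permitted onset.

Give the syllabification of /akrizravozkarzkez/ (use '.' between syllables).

Vowels present: a, i, a, o, a, e; each is a nucleus, giving 6 syllables.
V1 /a/ – V2 /i/: cluster /kr/ — /kr/ is itself a permitted onset, so the whole cluster goes right; preceding coda = ∅.
V2 /i/ – V3 /a/: /zr/ splits as /z/ + /r/ (/r/ is the longest suffix that is a licit onset).
V3 /a/ – V4 /o/: /v/ → onset of the next syllable (single consonants are always licit onsets).
V4 /o/ – V5 /a/: /zk/ — longest licit onset from the right is /k/, leaving /z/ as coda.
V5 /a/ – V6 /e/: /rzk/ splits as /rz/ + /k/ (/k/ is the longest suffix that is a licit onset).

a.kriz.ra.voz.karz.kez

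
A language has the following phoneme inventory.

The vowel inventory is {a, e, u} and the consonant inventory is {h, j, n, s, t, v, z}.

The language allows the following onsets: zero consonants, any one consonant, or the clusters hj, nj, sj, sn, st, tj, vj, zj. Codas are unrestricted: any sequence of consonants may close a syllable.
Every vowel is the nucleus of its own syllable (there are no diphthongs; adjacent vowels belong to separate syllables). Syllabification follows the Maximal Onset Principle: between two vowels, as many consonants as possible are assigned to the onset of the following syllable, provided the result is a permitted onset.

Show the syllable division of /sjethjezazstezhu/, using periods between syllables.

The vowels are e, e, a, e, u — 5 nuclei, so 5 syllables.
Between /e/ (V1) and /e/ (V2): /thj/; trying suffixes from longest down, /hj/ is the first permitted one, so coda /t/ | onset /hj/.
Between /e/ (V2) and /a/ (V3): /z/ is a single consonant, so it becomes the next onset.
Between /a/ (V3) and /e/ (V4): /zst/; trying suffixes from longest down, /st/ is the first permitted one, so coda /z/ | onset /st/.
Between /e/ (V4) and /u/ (V5): cluster /zh/ — the longest permitted-onset suffix is /h/; onset = /h/, preceding coda = /z/.

sjet.hje.zaz.stez.hu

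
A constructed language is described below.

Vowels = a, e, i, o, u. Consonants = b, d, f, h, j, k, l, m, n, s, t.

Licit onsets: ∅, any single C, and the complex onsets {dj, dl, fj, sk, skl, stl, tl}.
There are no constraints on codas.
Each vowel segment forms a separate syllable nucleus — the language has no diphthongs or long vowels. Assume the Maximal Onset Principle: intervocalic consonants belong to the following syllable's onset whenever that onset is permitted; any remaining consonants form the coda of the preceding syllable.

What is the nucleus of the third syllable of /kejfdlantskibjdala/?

i

Nuclei (vowels): e, a, i, a, a → 5 syllables.
The third nucleus (vowel 3 from the left) is /i/.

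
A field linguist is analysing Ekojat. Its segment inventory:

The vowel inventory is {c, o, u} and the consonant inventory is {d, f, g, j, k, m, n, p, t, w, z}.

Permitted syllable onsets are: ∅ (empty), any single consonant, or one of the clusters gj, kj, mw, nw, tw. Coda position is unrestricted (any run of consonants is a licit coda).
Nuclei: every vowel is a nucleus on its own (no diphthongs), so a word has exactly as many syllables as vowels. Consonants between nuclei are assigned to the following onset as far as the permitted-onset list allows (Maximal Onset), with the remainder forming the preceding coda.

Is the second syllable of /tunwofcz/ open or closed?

Vowels present: u, o, c; each is a nucleus, giving 3 syllables.
σ1/σ2 boundary: /nw/ — entire cluster is a permitted onset → onset /nw/, coda ∅.
σ2/σ3 boundary: just /f/ — single C goes to the following onset.
So the parse is tu.nwo.fcz.
Syllable 2 is /nwo/; it ends in its nucleus with no coda, so it is open.

open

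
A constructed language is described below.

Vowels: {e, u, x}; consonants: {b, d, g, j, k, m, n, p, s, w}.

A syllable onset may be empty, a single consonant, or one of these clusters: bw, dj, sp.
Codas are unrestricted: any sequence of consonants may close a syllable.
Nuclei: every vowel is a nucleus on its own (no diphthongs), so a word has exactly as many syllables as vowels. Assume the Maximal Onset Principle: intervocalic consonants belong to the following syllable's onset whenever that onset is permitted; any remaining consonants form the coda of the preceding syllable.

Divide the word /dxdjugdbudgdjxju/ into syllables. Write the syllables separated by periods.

The vowels are x, u, u, x, u — 5 nuclei, so 5 syllables.
V1 /x/ – V2 /u/: /dj/ is a licit onset in full, so it all attaches to the next syllable.
V2 /u/ – V3 /u/: cluster /gdb/ — the longest permitted-onset suffix is /b/; onset = /b/, preceding coda = /gd/.
V3 /u/ – V4 /x/: /dgdj/ splits as /dg/ + /dj/ (/dj/ is the longest suffix that is a licit onset).
V4 /x/ – V5 /u/: just /j/ — single C goes to the following onset.

dx.djugd.budg.djx.ju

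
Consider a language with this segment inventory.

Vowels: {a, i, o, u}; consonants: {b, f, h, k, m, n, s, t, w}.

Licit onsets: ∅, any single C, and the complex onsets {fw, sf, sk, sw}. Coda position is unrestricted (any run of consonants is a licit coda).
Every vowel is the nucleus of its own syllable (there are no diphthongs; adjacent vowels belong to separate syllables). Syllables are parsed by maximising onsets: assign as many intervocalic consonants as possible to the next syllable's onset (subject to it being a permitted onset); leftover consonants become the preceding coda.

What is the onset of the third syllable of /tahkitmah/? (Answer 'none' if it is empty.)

Nuclei (vowels): a, i, a → 3 syllables.
σ1/σ2 boundary: /hk/ — longest licit onset from the right is /k/, leaving /h/ as coda.
σ2/σ3 boundary: cluster /tm/ — the longest permitted-onset suffix is /m/; onset = /m/, preceding coda = /t/.
So the parse is tah.kit.mah.
Syllable 3 is /mah/: onset /m/, nucleus /a/, coda /h/.

m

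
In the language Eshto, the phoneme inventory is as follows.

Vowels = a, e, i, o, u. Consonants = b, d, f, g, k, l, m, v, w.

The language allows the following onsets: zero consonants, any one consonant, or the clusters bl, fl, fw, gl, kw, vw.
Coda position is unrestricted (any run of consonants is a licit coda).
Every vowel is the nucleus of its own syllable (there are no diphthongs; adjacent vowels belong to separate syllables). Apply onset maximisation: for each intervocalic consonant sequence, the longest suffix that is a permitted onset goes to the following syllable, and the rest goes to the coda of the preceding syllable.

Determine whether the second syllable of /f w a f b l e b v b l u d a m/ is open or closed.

closed

Vowels present: a, e, u, a; each is a nucleus, giving 4 syllables.
V1 /a/ – V2 /e/: /fbl/ splits as /f/ + /bl/ (/bl/ is the longest suffix that is a licit onset).
V2 /e/ – V3 /u/: /bvbl/ splits as /bv/ + /bl/ (/bl/ is the longest suffix that is a licit onset).
V3 /u/ – V4 /a/: just /d/ — single C goes to the following onset.
Result: fwaf.blebv.blu.dam.
Syllable 2 is /blebv/ with coda /bv/, so it is closed.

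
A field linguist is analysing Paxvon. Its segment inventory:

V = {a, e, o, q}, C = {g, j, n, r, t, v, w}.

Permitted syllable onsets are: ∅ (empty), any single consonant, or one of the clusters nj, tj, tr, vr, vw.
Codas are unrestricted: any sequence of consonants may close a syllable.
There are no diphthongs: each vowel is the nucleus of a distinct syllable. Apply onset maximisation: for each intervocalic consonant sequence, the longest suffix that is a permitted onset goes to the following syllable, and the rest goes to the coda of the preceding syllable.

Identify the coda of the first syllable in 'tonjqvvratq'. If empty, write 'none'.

none

The vowels are o, q, a, q — 4 nuclei, so 4 syllables.
σ1/σ2 boundary: cluster /nj/ — /nj/ is itself a permitted onset, so the whole cluster goes right; preceding coda = ∅.
σ2/σ3 boundary: cluster /vvr/ — the longest permitted-onset suffix is /vr/; onset = /vr/, preceding coda = /v/.
σ3/σ4 boundary: just /t/ — single C goes to the following onset.
Result: to.njqv.vra.tq.
Syllable 1 is /to/: onset /t/, nucleus /o/, coda ∅.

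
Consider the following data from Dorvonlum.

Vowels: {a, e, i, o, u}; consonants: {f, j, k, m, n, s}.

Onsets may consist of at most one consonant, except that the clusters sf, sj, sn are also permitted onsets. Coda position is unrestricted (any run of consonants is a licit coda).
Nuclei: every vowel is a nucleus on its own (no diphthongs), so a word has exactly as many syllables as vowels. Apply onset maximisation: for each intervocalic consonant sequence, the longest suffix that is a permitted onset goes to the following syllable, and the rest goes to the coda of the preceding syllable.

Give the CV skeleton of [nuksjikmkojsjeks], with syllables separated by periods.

Nuclei (vowels): u, i, o, e → 4 syllables.
Between /u/ (V1) and /i/ (V2): /ksj/ splits as /k/ + /sj/ (/sj/ is the longest suffix that is a licit onset).
Between /i/ (V2) and /o/ (V3): cluster /kmk/ — the longest permitted-onset suffix is /k/; onset = /k/, preceding coda = /km/.
Between /o/ (V3) and /e/ (V4): cluster /jsj/ — the longest permitted-onset suffix is /sj/; onset = /sj/, preceding coda = /j/.
Syllabification: nuk.sjikm.koj.sjeks.
Mapping each syllable to C/V: /nuk/ → CVC, /sjikm/ → CCVCC, /koj/ → CVC, /sjeks/ → CCVCC.

CVC.CCVCC.CVC.CCVCC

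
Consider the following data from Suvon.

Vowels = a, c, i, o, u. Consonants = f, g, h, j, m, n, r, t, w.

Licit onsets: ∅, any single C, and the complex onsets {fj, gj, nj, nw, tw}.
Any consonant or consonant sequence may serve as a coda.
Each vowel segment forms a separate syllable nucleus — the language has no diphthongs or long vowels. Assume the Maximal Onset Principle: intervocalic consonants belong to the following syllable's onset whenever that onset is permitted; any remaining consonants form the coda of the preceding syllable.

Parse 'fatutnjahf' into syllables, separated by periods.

The vowels are a, u, a — 3 nuclei, so 3 syllables.
V1 /a/ – V2 /u/: /t/ is a single consonant, so it becomes the next onset.
V2 /u/ – V3 /a/: /tnj/ — longest licit onset from the right is /nj/, leaving /t/ as coda.

fa.tut.njahf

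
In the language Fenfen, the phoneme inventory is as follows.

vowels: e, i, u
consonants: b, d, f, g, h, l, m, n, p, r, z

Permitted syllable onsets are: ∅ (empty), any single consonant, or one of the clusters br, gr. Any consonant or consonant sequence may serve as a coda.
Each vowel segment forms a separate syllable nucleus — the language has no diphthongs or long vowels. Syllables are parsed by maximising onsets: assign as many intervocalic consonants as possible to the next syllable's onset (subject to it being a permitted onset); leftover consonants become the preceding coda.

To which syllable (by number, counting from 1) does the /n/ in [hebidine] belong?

4

Nuclei (vowels): e, i, i, e → 4 syllables.
Between /e/ (V1) and /i/ (V2): just /b/ — single C goes to the following onset.
Between /i/ (V2) and /i/ (V3): /d/ is a single consonant, so it becomes the next onset.
Between /i/ (V3) and /e/ (V4): just /n/ — single C goes to the following onset.
Syllabification: he.bi.di.ne.
The /n/ is in the onset of syllable 4 (/ne/).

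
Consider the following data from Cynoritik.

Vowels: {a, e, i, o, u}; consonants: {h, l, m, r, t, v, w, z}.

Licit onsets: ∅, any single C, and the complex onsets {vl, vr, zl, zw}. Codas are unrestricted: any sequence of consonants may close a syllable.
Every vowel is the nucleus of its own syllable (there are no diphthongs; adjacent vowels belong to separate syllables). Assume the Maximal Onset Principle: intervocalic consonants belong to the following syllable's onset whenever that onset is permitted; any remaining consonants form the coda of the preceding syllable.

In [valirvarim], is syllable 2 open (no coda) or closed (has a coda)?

Vowels present: a, i, a, i; each is a nucleus, giving 4 syllables.
Between /a/ (V1) and /i/ (V2): /l/ → onset of the next syllable (single consonants are always licit onsets).
Between /i/ (V2) and /a/ (V3): /rv/; trying suffixes from longest down, /v/ is the first permitted one, so coda /r/ | onset /v/.
Between /a/ (V3) and /i/ (V4): /r/ → onset of the next syllable (single consonants are always licit onsets).
Syllabification: va.lir.va.rim.
Syllable 2 is /lir/ with coda /r/, so it is closed.

closed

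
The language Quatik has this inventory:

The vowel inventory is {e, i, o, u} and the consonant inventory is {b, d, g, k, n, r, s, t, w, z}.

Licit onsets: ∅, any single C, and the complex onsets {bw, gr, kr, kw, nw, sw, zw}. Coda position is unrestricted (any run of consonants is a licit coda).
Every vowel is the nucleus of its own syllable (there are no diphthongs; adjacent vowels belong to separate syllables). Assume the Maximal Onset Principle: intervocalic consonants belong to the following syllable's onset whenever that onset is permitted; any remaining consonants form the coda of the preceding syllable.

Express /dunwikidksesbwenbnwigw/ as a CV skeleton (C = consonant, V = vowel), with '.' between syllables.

CV.CCV.CVCC.CVC.CCVCC.CCVCC

Nuclei (vowels): u, i, i, e, e, i → 6 syllables.
Between /u/ (V1) and /i/ (V2): cluster /nw/ — /nw/ is itself a permitted onset, so the whole cluster goes right; preceding coda = ∅.
Between /i/ (V2) and /i/ (V3): /k/ is a single consonant, so it becomes the next onset.
Between /i/ (V3) and /e/ (V4): cluster /dks/ — the longest permitted-onset suffix is /s/; onset = /s/, preceding coda = /dk/.
Between /e/ (V4) and /e/ (V5): /sbw/ — longest licit onset from the right is /bw/, leaving /s/ as coda.
Between /e/ (V5) and /i/ (V6): /nbnw/ — longest licit onset from the right is /nw/, leaving /nb/ as coda.
Result: du.nwi.kidk.ses.bwenb.nwigw.
Mapping each syllable to C/V: /du/ → CV, /nwi/ → CCV, /kidk/ → CVCC, /ses/ → CVC, /bwenb/ → CCVCC, /nwigw/ → CCVCC.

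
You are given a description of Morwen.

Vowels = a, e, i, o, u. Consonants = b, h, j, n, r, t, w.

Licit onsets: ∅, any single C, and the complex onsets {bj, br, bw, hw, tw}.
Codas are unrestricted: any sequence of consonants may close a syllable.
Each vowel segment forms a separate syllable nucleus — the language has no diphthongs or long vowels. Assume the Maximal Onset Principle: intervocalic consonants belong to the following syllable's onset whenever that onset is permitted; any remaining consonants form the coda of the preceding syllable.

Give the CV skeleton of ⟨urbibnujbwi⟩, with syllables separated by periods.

The vowels are u, i, u, i — 4 nuclei, so 4 syllables.
/u…i/ gap (V1→V2): /rb/ splits as /r/ + /b/ (/b/ is the longest suffix that is a licit onset).
/i…u/ gap (V2→V3): /bn/ — longest licit onset from the right is /n/, leaving /b/ as coda.
/u…i/ gap (V3→V4): /jbw/ splits as /j/ + /bw/ (/bw/ is the longest suffix that is a licit onset).
Result: ur.bib.nuj.bwi.
Mapping each syllable to C/V: /ur/ → VC, /bib/ → CVC, /nuj/ → CVC, /bwi/ → CCV.

VC.CVC.CVC.CCV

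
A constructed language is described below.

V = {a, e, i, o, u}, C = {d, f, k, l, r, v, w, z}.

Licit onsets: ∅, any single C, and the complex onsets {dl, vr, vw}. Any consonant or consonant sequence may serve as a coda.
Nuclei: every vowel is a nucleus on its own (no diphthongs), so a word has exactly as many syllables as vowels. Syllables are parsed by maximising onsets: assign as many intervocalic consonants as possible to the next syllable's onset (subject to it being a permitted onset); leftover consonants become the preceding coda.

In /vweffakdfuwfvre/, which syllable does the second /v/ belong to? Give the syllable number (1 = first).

The vowels are e, a, u, e — 4 nuclei, so 4 syllables.
/e…a/ gap (V1→V2): /ff/ — longest licit onset from the right is /f/, leaving /f/ as coda.
/a…u/ gap (V2→V3): cluster /kdf/ — the longest permitted-onset suffix is /f/; onset = /f/, preceding coda = /kd/.
/u…e/ gap (V3→V4): /wfvr/ splits as /wf/ + /vr/ (/vr/ is the longest suffix that is a licit onset).
Syllabification: vwef.fakd.fuwf.vre.
The second /v/ is in the onset of syllable 4 (/vre/).

4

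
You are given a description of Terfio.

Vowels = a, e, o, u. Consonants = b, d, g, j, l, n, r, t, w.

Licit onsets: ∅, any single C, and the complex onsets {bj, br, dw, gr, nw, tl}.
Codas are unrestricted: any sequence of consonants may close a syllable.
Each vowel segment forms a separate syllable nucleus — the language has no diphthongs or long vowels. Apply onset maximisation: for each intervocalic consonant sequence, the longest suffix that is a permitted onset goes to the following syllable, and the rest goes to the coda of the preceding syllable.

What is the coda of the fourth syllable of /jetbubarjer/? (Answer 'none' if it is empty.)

r

Nuclei (vowels): e, u, a, e → 4 syllables.
/e…u/ gap (V1→V2): /tb/ — longest licit onset from the right is /b/, leaving /t/ as coda.
/u…a/ gap (V2→V3): just /b/ — single C goes to the following onset.
/a…e/ gap (V3→V4): /rj/; trying suffixes from longest down, /j/ is the first permitted one, so coda /r/ | onset /j/.
Syllabification: jet.bu.bar.jer.
Syllable 4 is /jer/: onset /j/, nucleus /e/, coda /r/.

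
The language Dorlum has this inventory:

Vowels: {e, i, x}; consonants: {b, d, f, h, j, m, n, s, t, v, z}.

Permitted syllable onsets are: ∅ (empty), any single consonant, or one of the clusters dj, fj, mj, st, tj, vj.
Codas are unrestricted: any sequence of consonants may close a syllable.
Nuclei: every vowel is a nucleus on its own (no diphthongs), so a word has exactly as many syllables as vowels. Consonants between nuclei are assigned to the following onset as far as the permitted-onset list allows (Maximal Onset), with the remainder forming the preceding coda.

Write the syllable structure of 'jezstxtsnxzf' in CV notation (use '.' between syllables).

The vowels are e, x, x — 3 nuclei, so 3 syllables.
σ1/σ2 boundary: /zst/ — longest licit onset from the right is /st/, leaving /z/ as coda.
σ2/σ3 boundary: cluster /tsn/ — the longest permitted-onset suffix is /n/; onset = /n/, preceding coda = /ts/.
Syllabification: jez.stxts.nxzf.
Mapping each syllable to C/V: /jez/ → CVC, /stxts/ → CCVCC, /nxzf/ → CVCC.

CVC.CCVCC.CVCC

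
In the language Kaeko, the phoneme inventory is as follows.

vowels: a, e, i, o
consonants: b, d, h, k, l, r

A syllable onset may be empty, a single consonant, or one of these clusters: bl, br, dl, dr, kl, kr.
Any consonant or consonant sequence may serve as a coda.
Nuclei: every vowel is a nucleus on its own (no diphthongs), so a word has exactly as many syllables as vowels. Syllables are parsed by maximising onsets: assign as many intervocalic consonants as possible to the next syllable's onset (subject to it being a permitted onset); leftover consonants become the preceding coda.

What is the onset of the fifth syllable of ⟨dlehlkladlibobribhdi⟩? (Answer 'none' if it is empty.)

The vowels are e, a, i, o, i, i — 6 nuclei, so 6 syllables.
Between /e/ (V1) and /a/ (V2): /hlkl/; trying suffixes from longest down, /kl/ is the first permitted one, so coda /hl/ | onset /kl/.
Between /a/ (V2) and /i/ (V3): /dl/ — entire cluster is a permitted onset → onset /dl/, coda ∅.
Between /i/ (V3) and /o/ (V4): just /b/ — single C goes to the following onset.
Between /o/ (V4) and /i/ (V5): cluster /br/ — /br/ is itself a permitted onset, so the whole cluster goes right; preceding coda = ∅.
Between /i/ (V5) and /i/ (V6): /bhd/; trying suffixes from longest down, /d/ is the first permitted one, so coda /bh/ | onset /d/.
Result: dlehl.kla.dli.bo.bribh.di.
Syllable 5 is /bribh/: onset /br/, nucleus /i/, coda /bh/.

br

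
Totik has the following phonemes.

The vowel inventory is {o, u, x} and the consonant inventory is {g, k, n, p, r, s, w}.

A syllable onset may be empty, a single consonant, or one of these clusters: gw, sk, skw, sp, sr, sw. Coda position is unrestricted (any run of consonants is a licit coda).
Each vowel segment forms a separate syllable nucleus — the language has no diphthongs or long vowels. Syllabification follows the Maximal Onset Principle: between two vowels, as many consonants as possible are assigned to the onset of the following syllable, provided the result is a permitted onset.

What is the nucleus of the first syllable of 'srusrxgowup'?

Vowels present: u, x, o, u; each is a nucleus, giving 4 syllables.
The first nucleus (vowel 1 from the left) is /u/.

u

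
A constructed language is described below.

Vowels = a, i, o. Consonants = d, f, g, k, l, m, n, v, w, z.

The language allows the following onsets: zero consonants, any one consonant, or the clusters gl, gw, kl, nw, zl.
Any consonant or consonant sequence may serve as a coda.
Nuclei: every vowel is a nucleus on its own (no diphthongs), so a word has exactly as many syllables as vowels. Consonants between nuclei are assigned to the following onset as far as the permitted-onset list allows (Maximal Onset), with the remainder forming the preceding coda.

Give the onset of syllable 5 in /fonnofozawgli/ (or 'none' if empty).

gl

The vowels are o, o, o, a, i — 5 nuclei, so 5 syllables.
Between /o/ (V1) and /o/ (V2): /nn/; trying suffixes from longest down, /n/ is the first permitted one, so coda /n/ | onset /n/.
Between /o/ (V2) and /o/ (V3): just /f/ — single C goes to the following onset.
Between /o/ (V3) and /a/ (V4): just /z/ — single C goes to the following onset.
Between /a/ (V4) and /i/ (V5): /wgl/ — longest licit onset from the right is /gl/, leaving /w/ as coda.
Putting it together: fon.no.fo.zaw.gli.
Syllable 5 is /gli/: onset /gl/, nucleus /i/, coda ∅.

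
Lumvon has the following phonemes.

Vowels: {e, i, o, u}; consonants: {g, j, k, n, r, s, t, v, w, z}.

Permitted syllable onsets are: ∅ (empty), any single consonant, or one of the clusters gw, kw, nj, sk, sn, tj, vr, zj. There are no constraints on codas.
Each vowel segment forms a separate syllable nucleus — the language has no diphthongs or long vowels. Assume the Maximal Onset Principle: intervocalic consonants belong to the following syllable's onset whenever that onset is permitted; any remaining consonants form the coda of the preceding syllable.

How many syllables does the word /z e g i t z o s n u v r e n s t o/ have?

6

Vowels present: e, i, o, u, e, o; each is a nucleus, giving 6 syllables.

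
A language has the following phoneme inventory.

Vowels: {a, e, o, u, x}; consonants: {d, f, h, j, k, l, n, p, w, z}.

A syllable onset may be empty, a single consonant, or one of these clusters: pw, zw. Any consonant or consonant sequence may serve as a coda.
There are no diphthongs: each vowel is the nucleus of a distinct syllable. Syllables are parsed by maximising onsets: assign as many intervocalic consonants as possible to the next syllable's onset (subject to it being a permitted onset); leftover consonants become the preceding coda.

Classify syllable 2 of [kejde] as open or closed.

open

Nuclei (vowels): e, e → 2 syllables.
/e…e/ gap (V1→V2): /jd/ splits as /j/ + /d/ (/d/ is the longest suffix that is a licit onset).
Result: kej.de.
Syllable 2 is /de/; it ends in its nucleus with no coda, so it is open.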